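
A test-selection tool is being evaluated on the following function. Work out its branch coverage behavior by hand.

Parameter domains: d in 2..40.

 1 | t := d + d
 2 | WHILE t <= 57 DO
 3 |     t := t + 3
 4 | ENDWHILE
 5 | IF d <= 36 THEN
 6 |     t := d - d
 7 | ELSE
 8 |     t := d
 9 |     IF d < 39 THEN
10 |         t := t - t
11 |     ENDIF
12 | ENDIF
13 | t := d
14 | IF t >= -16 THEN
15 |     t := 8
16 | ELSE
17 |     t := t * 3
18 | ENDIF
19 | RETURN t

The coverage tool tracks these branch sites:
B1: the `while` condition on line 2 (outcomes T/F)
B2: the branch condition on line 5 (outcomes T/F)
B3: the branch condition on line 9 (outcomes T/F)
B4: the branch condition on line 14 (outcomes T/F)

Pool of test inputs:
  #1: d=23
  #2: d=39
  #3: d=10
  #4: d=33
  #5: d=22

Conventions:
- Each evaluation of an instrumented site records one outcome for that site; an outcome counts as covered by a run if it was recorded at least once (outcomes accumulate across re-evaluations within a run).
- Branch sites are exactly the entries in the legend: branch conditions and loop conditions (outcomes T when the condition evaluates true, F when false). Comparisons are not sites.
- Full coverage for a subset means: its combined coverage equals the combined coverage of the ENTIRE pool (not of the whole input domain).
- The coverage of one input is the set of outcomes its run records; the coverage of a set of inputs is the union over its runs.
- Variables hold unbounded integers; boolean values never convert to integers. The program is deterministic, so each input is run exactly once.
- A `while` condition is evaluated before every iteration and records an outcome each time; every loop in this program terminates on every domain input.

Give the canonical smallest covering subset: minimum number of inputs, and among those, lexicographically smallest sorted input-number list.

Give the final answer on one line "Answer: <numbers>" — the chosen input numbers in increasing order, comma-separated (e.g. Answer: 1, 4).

run #1 (d=23) records B1=T, B1=F, B2=T, B4=T
run #2 (d=39) records B1=F, B2=F, B3=F, B4=T
run #3 (d=10) records B1=T, B1=F, B2=T, B4=T
run #4 (d=33) records B1=F, B2=T, B4=T
run #5 (d=22) records B1=T, B1=F, B2=T, B4=T
the full pool covers 6 outcomes: B1=T, B1=F, B2=T, B2=F, B3=F, B4=T
no size-1 subset reaches all 6 outcomes (best union: 4/6)
the canonical winner is {1, 2}: size 2, full 6-outcome coverage, earliest index list among size-2 covers

Answer: 1, 2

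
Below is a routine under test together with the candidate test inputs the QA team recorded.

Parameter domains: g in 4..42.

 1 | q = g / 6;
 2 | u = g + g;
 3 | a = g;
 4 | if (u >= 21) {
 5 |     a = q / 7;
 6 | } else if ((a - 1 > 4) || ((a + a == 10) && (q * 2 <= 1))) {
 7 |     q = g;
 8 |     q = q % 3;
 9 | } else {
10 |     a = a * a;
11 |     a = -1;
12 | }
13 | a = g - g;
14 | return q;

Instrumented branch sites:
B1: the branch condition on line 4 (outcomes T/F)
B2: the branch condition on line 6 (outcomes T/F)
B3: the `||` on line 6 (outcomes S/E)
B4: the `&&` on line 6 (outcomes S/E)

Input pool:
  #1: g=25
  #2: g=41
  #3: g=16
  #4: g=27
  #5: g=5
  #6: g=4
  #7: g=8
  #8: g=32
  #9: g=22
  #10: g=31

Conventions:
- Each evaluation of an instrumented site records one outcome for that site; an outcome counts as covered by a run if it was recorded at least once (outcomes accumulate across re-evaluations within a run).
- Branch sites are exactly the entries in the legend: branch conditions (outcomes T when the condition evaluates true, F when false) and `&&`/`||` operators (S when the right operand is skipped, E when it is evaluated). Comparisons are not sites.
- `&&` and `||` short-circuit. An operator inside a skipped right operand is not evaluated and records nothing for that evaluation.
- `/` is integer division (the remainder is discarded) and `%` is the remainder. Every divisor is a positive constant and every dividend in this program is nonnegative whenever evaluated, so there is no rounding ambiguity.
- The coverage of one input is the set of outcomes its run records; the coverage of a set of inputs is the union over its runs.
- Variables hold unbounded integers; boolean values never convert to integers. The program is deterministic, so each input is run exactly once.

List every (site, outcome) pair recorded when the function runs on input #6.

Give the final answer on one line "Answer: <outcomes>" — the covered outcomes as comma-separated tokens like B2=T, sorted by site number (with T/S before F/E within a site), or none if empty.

Simulating input #6 (g=4) step by step:
  B1->F, B3->E, B4->S, B2->F
distinct outcomes covered: B1=F, B2=F, B3=E, B4=S

Answer: B1=F, B2=F, B3=E, B4=S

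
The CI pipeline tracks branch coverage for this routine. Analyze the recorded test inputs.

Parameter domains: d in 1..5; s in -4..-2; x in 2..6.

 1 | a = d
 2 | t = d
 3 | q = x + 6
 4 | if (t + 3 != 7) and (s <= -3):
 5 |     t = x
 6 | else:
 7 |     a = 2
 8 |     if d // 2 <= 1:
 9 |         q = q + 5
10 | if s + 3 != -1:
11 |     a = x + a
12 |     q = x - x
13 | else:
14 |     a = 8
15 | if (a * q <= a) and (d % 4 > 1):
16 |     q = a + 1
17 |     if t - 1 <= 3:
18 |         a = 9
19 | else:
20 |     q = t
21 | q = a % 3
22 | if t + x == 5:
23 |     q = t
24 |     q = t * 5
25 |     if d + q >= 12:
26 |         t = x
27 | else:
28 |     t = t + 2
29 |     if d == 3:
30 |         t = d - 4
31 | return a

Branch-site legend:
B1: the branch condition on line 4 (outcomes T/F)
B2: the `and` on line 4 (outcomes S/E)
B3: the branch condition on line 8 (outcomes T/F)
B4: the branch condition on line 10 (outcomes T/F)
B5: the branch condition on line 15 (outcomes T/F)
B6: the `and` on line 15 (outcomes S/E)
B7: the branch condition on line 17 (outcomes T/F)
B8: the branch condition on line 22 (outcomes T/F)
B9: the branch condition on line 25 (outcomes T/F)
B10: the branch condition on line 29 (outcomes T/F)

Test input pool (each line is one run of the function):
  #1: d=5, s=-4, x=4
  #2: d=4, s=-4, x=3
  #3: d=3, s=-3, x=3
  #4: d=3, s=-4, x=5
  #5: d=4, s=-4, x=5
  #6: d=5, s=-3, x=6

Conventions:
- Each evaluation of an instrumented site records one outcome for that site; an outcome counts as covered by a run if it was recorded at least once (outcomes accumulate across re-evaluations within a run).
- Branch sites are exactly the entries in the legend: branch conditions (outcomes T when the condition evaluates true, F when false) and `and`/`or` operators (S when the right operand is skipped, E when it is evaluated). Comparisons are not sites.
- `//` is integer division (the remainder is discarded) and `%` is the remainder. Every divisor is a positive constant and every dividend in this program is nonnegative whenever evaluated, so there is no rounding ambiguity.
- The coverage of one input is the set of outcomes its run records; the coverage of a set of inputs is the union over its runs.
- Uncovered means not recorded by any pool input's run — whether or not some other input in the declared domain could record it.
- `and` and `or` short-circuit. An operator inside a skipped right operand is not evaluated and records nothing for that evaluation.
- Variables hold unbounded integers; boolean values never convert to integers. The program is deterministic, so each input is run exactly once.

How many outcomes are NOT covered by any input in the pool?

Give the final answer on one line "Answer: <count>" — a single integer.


input #1, d=5, s=-4, x=4: events B2->E, B1->T, B4->F, B6->S, B5->F, B8->F, B10->F; outcomes B1=T, B2=E, B4=F, B5=F, B6=S, B8=F, B10=F
input #2, d=4, s=-4, x=3: events B2->S, B1->F, B3->F, B4->F, B6->S, B5->F, B8->F, B10->F; outcomes B1=F, B2=S, B3=F, B4=F, B5=F, B6=S, B8=F, B10=F
input #3, d=3, s=-3, x=3: events B2->E, B1->T, B4->T, B6->E, B5->T, B7->T, B8->F, B10->T; outcomes B1=T, B2=E, B4=T, B5=T, B6=E, B7=T, B8=F, B10=T
input #4, d=3, s=-4, x=5: events B2->E, B1->T, B4->F, B6->S, B5->F, B8->F, B10->T; outcomes B1=T, B2=E, B4=F, B5=F, B6=S, B8=F, B10=T
input #5, d=4, s=-4, x=5: events B2->S, B1->F, B3->F, B4->F, B6->S, B5->F, B8->F, B10->F; outcomes B1=F, B2=S, B3=F, B4=F, B5=F, B6=S, B8=F, B10=F
input #6, d=5, s=-3, x=6: events B2->E, B1->T, B4->T, B6->E, B5->F, B8->F, B10->F; outcomes B1=T, B2=E, B4=T, B5=F, B6=E, B8=F, B10=F
union over the pool: B1=T, B1=F, B2=S, B2=E, B3=F, B4=T, B4=F, B5=T, B5=F, B6=S, B6=E, B7=T, B8=F, B10=T, B10=F
uncovered (5 of 20): B3=T, B7=F, B8=T, B9=T, B9=F
Answer: 5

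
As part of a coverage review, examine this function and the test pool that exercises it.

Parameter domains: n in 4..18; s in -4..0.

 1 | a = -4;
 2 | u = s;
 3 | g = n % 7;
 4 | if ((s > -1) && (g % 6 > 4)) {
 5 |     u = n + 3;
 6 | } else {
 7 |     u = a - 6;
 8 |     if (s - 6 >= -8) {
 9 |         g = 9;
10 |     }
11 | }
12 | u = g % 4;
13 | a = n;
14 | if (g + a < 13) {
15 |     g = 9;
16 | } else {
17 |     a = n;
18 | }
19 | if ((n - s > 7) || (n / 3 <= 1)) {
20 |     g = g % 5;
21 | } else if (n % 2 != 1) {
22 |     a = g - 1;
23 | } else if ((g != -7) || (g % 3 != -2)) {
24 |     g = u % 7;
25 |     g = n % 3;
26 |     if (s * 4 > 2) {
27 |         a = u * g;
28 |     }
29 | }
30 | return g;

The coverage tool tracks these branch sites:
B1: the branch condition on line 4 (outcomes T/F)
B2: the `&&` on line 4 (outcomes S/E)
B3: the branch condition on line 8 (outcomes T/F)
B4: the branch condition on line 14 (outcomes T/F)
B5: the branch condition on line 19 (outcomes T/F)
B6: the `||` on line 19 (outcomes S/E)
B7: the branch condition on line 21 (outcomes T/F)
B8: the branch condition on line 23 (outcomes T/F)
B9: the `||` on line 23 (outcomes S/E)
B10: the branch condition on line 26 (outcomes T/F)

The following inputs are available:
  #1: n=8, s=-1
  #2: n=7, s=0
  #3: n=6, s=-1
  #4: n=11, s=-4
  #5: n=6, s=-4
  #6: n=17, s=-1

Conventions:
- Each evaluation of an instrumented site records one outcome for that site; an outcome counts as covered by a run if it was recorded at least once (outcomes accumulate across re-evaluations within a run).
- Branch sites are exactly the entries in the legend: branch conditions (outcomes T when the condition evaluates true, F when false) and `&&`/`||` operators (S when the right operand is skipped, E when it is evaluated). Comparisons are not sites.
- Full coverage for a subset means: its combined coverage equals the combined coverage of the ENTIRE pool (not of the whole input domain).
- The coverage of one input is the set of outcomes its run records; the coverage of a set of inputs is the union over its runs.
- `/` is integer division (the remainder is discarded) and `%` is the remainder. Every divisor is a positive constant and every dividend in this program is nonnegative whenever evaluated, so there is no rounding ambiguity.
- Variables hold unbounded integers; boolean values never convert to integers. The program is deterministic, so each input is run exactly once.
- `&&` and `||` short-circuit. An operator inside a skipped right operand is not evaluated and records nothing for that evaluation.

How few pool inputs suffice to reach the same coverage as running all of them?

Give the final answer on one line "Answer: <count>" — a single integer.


test 1 (n=8, s=-1) fires B2->S, B1->F, B3->T, B4->F, B6->S, B5->T; hits B1=F, B2=S, B3=T, B4=F, B5=T, B6=S
test 2 (n=7, s=0) fires B2->E, B1->F, B3->T, B4->F, B6->E, B5->F, B7->F, B9->S, B8->T, B10->F; hits B1=F, B2=E, B3=T, B4=F, B5=F, B6=E, B7=F, B8=T, B9=S, B10=F
test 3 (n=6, s=-1) fires B2->S, B1->F, B3->T, B4->F, B6->E, B5->F, B7->T; hits B1=F, B2=S, B3=T, B4=F, B5=F, B6=E, B7=T
test 4 (n=11, s=-4) fires B2->S, B1->F, B3->F, B4->F, B6->S, B5->T; hits B1=F, B2=S, B3=F, B4=F, B5=T, B6=S
test 5 (n=6, s=-4) fires B2->S, B1->F, B3->F, B4->T, B6->S, B5->T; hits B1=F, B2=S, B3=F, B4=T, B5=T, B6=S
test 6 (n=17, s=-1) fires B2->S, B1->F, B3->T, B4->F, B6->S, B5->T; hits B1=F, B2=S, B3=T, B4=F, B5=T, B6=S
together the pool reaches 16 outcomes: B1=F, B2=S, B2=E, B3=T, B3=F, B4=T, B4=F, B5=T, B5=F, B6=S, B6=E, B7=T, B7=F, B8=T, B9=S, B10=F
no size-1 subset reaches all 16 outcomes (best union: 10/16)
no size-2 subset reaches all 16 outcomes (best union: 15/16)
size 3: inputs {2, 3, 5} cover all 16 outcomes, and no lexicographically smaller subset of this size does
Answer: 3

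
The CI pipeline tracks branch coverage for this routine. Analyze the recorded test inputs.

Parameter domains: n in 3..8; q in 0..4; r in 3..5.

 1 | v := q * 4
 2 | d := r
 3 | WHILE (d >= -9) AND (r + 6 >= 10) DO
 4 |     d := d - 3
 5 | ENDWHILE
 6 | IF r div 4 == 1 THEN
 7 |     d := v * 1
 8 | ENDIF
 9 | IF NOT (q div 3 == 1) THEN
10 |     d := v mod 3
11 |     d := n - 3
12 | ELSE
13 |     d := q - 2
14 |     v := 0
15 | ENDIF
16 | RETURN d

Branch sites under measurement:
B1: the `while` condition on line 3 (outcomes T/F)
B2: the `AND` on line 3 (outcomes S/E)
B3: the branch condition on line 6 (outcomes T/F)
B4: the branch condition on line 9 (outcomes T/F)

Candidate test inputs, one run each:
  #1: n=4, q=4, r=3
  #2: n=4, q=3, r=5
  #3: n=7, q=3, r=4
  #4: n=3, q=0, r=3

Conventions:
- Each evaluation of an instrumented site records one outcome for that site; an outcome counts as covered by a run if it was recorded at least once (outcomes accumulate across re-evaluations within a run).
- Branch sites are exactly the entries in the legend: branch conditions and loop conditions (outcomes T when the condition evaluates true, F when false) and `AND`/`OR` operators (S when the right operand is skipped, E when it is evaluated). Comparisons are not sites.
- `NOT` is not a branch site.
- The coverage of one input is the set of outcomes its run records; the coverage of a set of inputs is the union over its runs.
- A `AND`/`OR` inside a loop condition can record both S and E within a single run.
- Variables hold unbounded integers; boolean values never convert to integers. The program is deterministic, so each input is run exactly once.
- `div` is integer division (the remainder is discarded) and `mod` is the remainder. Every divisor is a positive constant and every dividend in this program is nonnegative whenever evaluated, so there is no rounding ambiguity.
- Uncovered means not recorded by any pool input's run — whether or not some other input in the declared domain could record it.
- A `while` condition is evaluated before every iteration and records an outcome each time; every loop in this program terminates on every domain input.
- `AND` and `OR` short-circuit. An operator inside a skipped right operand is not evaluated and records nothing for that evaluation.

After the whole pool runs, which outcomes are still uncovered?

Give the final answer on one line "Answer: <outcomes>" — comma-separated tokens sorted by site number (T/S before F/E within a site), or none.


input #1 (n=4, q=4, r=3): events B2->E, B1->F, B3->F, B4->F; covers B1=F, B2=E, B3=F, B4=F
input #2 (n=4, q=3, r=5): events B2->E, B1->T, B2->E, B1->T, B2->E, B1->T, B2->E, B1->T, B2->E, B1->T, B2->S, B1->F, B3->T, B4->F; covers B1=T, B1=F, B2=S, B2=E, B3=T, B4=F
input #3 (n=7, q=3, r=4): events B2->E, B1->T, B2->E, B1->T, B2->E, B1->T, B2->E, B1->T, B2->E, B1->T, B2->S, B1->F, B3->T, B4->F; covers B1=T, B1=F, B2=S, B2=E, B3=T, B4=F
input #4 (n=3, q=0, r=3): events B2->E, B1->F, B3->F, B4->T; covers B1=F, B2=E, B3=F, B4=T
union over the pool: B1=T, B1=F, B2=S, B2=E, B3=T, B3=F, B4=T, B4=F
uncovered (0 of 8): none
Answer: none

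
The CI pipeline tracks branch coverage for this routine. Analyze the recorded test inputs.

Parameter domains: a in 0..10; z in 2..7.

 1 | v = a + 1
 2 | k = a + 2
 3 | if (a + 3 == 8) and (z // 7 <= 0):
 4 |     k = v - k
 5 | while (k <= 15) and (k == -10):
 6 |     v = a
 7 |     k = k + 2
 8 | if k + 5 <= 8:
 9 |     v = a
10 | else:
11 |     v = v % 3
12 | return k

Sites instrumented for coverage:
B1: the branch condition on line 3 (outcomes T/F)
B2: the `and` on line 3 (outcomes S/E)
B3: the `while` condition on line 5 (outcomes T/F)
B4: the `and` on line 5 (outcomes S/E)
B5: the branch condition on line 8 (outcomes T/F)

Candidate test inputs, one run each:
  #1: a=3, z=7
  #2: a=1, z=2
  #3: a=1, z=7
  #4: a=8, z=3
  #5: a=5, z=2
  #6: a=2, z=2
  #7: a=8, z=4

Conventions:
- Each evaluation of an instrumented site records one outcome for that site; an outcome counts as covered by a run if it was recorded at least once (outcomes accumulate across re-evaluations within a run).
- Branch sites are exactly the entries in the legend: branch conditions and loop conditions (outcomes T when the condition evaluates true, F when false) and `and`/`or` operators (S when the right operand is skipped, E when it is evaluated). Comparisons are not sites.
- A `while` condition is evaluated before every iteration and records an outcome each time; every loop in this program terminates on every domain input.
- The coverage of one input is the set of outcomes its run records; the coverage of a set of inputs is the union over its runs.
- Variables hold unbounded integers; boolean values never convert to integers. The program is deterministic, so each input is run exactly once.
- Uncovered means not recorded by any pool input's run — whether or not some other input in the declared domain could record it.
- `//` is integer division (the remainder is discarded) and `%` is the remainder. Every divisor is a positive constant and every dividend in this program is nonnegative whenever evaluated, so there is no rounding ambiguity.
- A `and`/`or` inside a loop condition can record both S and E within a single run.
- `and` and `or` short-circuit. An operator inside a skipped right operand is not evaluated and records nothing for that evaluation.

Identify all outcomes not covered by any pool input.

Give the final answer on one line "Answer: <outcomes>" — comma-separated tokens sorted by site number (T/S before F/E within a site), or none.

test 1 (a=3, z=7) fires B2->S, B1->F, B4->E, B3->F, B5->F; hits B1=F, B2=S, B3=F, B4=E, B5=F
test 2 (a=1, z=2) fires B2->S, B1->F, B4->E, B3->F, B5->T; hits B1=F, B2=S, B3=F, B4=E, B5=T
test 3 (a=1, z=7) fires B2->S, B1->F, B4->E, B3->F, B5->T; hits B1=F, B2=S, B3=F, B4=E, B5=T
test 4 (a=8, z=3) fires B2->S, B1->F, B4->E, B3->F, B5->F; hits B1=F, B2=S, B3=F, B4=E, B5=F
test 5 (a=5, z=2) fires B2->E, B1->T, B4->E, B3->F, B5->T; hits B1=T, B2=E, B3=F, B4=E, B5=T
test 6 (a=2, z=2) fires B2->S, B1->F, B4->E, B3->F, B5->F; hits B1=F, B2=S, B3=F, B4=E, B5=F
test 7 (a=8, z=4) fires B2->S, B1->F, B4->E, B3->F, B5->F; hits B1=F, B2=S, B3=F, B4=E, B5=F
union over the pool: B1=T, B1=F, B2=S, B2=E, B3=F, B4=E, B5=T, B5=F
uncovered (2 of 10): B3=T, B4=S

Answer: B3=T, B4=S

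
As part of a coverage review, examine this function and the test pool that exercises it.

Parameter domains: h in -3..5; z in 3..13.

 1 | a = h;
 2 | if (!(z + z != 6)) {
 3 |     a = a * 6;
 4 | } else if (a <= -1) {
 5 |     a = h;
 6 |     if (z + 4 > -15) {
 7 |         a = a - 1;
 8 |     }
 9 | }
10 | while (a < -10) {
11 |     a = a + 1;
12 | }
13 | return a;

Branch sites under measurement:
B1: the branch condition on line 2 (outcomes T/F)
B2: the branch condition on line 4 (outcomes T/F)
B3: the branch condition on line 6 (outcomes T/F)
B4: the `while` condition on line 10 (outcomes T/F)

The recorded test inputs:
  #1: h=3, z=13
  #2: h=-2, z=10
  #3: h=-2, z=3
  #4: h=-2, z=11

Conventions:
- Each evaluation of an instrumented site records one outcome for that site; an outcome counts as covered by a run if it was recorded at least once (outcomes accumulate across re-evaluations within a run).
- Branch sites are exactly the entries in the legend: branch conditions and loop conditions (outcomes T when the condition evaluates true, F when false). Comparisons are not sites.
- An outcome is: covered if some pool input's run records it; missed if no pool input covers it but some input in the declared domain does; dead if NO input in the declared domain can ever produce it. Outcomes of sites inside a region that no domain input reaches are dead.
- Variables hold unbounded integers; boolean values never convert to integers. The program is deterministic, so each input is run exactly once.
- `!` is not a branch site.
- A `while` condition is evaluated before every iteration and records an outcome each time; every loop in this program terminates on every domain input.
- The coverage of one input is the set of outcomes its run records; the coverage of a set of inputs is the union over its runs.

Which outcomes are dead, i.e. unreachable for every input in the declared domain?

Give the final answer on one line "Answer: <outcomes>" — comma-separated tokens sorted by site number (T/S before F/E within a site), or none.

running all 99 domain inputs and tallying outcomes:
  B3=F: no domain input ever produces it -> dead
  reachable outcomes have witnesses, e.g. B1=T (e.g. h=-3, z=3), B1=F (e.g. h=-3, z=4), B2=T (e.g. h=-3, z=4), B2=F (e.g. h=0, z=4)

Answer: B3=F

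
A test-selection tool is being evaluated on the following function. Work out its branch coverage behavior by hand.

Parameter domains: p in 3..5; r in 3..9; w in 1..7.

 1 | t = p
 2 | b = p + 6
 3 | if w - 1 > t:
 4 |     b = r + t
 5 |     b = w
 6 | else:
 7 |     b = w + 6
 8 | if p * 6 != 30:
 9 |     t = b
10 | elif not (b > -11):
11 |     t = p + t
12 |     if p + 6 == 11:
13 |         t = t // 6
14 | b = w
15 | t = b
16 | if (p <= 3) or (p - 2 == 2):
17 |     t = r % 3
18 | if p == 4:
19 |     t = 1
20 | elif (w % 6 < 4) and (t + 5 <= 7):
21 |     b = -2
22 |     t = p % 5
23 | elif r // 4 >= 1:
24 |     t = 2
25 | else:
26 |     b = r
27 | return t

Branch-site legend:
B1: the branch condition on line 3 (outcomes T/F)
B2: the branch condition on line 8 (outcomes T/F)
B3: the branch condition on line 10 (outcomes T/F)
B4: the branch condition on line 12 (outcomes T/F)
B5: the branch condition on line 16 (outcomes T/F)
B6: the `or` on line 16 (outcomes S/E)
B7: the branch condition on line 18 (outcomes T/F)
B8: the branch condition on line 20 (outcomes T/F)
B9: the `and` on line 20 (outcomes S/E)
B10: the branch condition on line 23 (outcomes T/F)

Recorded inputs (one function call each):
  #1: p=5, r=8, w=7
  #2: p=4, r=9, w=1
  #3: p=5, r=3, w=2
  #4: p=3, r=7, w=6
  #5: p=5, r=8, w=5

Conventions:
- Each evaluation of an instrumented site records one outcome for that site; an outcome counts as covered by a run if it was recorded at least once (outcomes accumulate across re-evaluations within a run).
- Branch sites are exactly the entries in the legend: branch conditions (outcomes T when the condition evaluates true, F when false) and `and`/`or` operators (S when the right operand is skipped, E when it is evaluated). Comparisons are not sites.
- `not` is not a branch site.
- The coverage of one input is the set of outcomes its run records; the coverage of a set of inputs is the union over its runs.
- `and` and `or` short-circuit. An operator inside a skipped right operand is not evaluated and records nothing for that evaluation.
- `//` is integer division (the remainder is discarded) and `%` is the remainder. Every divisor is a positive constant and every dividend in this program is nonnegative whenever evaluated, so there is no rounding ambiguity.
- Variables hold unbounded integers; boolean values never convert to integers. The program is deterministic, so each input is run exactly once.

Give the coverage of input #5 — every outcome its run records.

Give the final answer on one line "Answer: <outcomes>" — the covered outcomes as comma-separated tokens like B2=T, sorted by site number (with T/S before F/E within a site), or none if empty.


Tracing the run of input #5 (p=5, r=8, w=5):
  B1->F, B2->F, B3->F, B6->E, B5->F, B7->F, B9->S, B8->F, B10->T
distinct outcomes covered: B1=F, B2=F, B3=F, B5=F, B6=E, B7=F, B8=F, B9=S, B10=T
Answer: B1=F, B2=F, B3=F, B5=F, B6=E, B7=F, B8=F, B9=S, B10=T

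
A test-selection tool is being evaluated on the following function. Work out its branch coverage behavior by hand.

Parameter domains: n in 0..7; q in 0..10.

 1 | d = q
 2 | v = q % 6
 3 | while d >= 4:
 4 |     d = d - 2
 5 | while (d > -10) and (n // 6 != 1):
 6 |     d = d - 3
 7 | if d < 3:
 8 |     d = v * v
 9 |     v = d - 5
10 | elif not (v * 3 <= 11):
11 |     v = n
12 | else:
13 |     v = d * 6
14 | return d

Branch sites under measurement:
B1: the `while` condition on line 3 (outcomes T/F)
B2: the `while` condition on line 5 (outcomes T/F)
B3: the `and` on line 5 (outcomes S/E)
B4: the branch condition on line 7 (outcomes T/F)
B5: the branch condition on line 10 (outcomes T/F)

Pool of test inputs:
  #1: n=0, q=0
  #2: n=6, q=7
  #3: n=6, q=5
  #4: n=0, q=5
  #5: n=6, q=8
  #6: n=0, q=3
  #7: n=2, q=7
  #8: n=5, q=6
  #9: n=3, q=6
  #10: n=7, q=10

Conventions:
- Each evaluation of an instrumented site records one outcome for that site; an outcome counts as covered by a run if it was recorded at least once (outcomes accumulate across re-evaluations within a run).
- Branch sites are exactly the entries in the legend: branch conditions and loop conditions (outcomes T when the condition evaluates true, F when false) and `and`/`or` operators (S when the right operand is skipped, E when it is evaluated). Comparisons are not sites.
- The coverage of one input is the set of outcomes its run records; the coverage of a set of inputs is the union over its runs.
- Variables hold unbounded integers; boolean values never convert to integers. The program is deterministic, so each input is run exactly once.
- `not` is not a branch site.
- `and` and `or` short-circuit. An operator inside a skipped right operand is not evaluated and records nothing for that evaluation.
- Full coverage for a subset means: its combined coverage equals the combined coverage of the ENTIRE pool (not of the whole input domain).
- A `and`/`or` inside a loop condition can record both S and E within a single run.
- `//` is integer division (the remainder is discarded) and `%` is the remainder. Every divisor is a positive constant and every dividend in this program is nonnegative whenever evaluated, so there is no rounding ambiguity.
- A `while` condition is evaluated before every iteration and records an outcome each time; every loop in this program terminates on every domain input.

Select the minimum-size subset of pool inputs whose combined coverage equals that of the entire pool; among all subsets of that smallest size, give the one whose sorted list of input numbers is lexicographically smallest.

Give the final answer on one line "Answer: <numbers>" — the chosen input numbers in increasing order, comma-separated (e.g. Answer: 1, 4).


#1 (n=0, q=0) -> covered: B1=F, B2=T, B2=F, B3=S, B3=E, B4=T
#2 (n=6, q=7) -> covered: B1=T, B1=F, B2=F, B3=E, B4=F, B5=F
#3 (n=6, q=5) -> covered: B1=T, B1=F, B2=F, B3=E, B4=F, B5=T
#4 (n=0, q=5) -> covered: B1=T, B1=F, B2=T, B2=F, B3=S, B3=E, B4=T
#5 (n=6, q=8) -> covered: B1=T, B1=F, B2=F, B3=E, B4=T
#6 (n=0, q=3) -> covered: B1=F, B2=T, B2=F, B3=S, B3=E, B4=T
#7 (n=2, q=7) -> covered: B1=T, B1=F, B2=T, B2=F, B3=S, B3=E, B4=T
#8 (n=5, q=6) -> covered: B1=T, B1=F, B2=T, B2=F, B3=S, B3=E, B4=T
#9 (n=3, q=6) -> covered: B1=T, B1=F, B2=T, B2=F, B3=S, B3=E, B4=T
#10 (n=7, q=10) -> covered: B1=T, B1=F, B2=F, B3=E, B4=T
union over all inputs: B1=T, B1=F, B2=T, B2=F, B3=S, B3=E, B4=T, B4=F, B5=T, B5=F (10 outcomes)
size 1 is not enough: best union over all size-1 subsets is 7/10
size 2 is not enough: best union over all size-2 subsets is 9/10
size 3: inputs {1, 2, 3} cover all 10 outcomes, and no lexicographically smaller subset of this size does
Answer: 1, 2, 3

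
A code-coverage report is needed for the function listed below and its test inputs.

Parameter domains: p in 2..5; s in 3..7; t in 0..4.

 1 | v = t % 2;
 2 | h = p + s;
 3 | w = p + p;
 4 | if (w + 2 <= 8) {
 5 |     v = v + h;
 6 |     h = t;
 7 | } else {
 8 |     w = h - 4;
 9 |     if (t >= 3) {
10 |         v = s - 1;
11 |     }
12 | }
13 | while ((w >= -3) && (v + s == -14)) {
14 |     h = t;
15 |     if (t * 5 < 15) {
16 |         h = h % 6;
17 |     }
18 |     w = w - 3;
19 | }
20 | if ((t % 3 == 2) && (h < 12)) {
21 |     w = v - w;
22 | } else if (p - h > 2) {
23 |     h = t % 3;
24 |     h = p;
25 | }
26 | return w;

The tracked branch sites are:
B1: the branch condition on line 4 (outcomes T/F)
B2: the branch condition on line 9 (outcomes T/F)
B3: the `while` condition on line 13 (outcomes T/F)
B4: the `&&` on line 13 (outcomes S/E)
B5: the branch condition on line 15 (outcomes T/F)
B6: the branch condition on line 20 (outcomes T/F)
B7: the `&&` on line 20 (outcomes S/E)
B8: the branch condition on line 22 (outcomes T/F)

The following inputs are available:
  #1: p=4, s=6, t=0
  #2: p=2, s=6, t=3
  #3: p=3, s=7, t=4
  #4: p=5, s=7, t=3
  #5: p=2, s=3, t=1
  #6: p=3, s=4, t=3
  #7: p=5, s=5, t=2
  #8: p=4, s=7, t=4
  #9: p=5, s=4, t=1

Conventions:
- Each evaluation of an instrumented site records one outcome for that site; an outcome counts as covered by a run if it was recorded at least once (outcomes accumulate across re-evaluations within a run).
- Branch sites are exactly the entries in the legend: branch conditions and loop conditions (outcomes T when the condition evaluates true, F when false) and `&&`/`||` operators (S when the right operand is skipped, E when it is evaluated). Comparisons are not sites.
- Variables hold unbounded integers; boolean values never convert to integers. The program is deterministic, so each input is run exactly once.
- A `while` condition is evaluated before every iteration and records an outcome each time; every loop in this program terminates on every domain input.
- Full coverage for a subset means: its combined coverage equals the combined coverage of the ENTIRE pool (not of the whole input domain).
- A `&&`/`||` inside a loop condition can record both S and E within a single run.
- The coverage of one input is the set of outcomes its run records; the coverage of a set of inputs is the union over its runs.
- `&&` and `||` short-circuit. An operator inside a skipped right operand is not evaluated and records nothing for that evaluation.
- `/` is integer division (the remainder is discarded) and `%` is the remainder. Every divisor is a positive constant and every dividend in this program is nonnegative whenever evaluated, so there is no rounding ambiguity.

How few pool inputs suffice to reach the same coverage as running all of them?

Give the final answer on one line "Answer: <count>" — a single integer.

#1 (p=4, s=6, t=0) -> B1->F, B2->F, B4->E, B3->F, B7->S, B6->F, B8->F; covered: B1=F, B2=F, B3=F, B4=E, B6=F, B7=S, B8=F
#2 (p=2, s=6, t=3) -> B1->T, B4->E, B3->F, B7->S, B6->F, B8->F; covered: B1=T, B3=F, B4=E, B6=F, B7=S, B8=F
#3 (p=3, s=7, t=4) -> B1->T, B4->E, B3->F, B7->S, B6->F, B8->F; covered: B1=T, B3=F, B4=E, B6=F, B7=S, B8=F
#4 (p=5, s=7, t=3) -> B1->F, B2->T, B4->E, B3->F, B7->S, B6->F, B8->F; covered: B1=F, B2=T, B3=F, B4=E, B6=F, B7=S, B8=F
#5 (p=2, s=3, t=1) -> B1->T, B4->E, B3->F, B7->S, B6->F, B8->F; covered: B1=T, B3=F, B4=E, B6=F, B7=S, B8=F
#6 (p=3, s=4, t=3) -> B1->T, B4->E, B3->F, B7->S, B6->F, B8->F; covered: B1=T, B3=F, B4=E, B6=F, B7=S, B8=F
#7 (p=5, s=5, t=2) -> B1->F, B2->F, B4->E, B3->F, B7->E, B6->T; covered: B1=F, B2=F, B3=F, B4=E, B6=T, B7=E
#8 (p=4, s=7, t=4) -> B1->F, B2->T, B4->E, B3->F, B7->S, B6->F, B8->F; covered: B1=F, B2=T, B3=F, B4=E, B6=F, B7=S, B8=F
#9 (p=5, s=4, t=1) -> B1->F, B2->F, B4->E, B3->F, B7->S, B6->F, B8->F; covered: B1=F, B2=F, B3=F, B4=E, B6=F, B7=S, B8=F
union over all inputs: B1=T, B1=F, B2=T, B2=F, B3=F, B4=E, B6=T, B6=F, B7=S, B7=E, B8=F (11 outcomes)
every size-1 subset falls short of the 11 outcomes (best: 7/11)
every size-2 subset falls short of the 11 outcomes (best: 10/11)
size 3: inputs {2, 4, 7} cover all 11 outcomes, and no lexicographically smaller subset of this size does

Answer: 3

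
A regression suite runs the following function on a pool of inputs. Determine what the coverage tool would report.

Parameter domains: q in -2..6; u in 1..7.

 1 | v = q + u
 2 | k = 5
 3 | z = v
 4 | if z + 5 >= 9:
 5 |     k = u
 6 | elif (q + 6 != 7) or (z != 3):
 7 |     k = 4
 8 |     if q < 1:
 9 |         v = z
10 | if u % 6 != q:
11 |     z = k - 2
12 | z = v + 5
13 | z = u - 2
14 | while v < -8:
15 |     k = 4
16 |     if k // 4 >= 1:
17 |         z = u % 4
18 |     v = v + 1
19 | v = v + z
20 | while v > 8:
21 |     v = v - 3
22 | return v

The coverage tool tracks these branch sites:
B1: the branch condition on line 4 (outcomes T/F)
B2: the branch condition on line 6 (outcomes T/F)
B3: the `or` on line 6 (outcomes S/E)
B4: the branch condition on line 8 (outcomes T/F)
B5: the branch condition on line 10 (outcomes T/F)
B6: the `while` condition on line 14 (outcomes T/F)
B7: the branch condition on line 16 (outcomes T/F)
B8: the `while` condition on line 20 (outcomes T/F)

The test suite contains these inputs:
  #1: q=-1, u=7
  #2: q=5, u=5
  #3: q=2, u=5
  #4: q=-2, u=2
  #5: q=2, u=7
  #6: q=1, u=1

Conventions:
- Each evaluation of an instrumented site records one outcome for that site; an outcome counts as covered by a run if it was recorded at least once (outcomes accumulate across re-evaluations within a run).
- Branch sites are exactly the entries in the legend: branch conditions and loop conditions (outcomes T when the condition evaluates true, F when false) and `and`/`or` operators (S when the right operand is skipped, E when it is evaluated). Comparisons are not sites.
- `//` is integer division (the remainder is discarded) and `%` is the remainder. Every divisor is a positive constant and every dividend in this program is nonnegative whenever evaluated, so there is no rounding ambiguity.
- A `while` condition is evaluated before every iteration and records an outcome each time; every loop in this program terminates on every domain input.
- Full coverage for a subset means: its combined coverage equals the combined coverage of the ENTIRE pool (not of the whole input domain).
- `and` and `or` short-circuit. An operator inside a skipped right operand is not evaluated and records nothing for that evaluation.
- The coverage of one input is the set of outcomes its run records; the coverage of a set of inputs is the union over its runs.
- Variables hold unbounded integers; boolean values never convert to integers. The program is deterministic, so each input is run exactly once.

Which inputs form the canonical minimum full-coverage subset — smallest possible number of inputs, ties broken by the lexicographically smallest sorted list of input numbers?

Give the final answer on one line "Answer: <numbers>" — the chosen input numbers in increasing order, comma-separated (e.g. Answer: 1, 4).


input #1, q=-1, u=7: events B1->T, B5->T, B6->F, B8->T, B8->F; outcomes B1=T, B5=T, B6=F, B8=T, B8=F
input #2, q=5, u=5: events B1->T, B5->F, B6->F, B8->T, B8->T, B8->F; outcomes B1=T, B5=F, B6=F, B8=T, B8=F
input #3, q=2, u=5: events B1->T, B5->T, B6->F, B8->T, B8->F; outcomes B1=T, B5=T, B6=F, B8=T, B8=F
input #4, q=-2, u=2: events B1->F, B3->S, B2->T, B4->T, B5->T, B6->F, B8->F; outcomes B1=F, B2=T, B3=S, B4=T, B5=T, B6=F, B8=F
input #5, q=2, u=7: events B1->T, B5->T, B6->F, B8->T, B8->T, B8->F; outcomes B1=T, B5=T, B6=F, B8=T, B8=F
input #6, q=1, u=1: events B1->F, B3->E, B2->T, B4->F, B5->F, B6->F, B8->F; outcomes B1=F, B2=T, B3=E, B4=F, B5=F, B6=F, B8=F
pool-wide coverage (12 outcomes): B1=T, B1=F, B2=T, B3=S, B3=E, B4=T, B4=F, B5=T, B5=F, B6=F, B8=T, B8=F
size 1 is not enough: best union over all size-1 subsets is 7/12
size 2 is not enough: best union over all size-2 subsets is 10/12
the canonical winner is {1, 4, 6}: size 3, full 12-outcome coverage, earliest index list among size-3 covers
Answer: 1, 4, 6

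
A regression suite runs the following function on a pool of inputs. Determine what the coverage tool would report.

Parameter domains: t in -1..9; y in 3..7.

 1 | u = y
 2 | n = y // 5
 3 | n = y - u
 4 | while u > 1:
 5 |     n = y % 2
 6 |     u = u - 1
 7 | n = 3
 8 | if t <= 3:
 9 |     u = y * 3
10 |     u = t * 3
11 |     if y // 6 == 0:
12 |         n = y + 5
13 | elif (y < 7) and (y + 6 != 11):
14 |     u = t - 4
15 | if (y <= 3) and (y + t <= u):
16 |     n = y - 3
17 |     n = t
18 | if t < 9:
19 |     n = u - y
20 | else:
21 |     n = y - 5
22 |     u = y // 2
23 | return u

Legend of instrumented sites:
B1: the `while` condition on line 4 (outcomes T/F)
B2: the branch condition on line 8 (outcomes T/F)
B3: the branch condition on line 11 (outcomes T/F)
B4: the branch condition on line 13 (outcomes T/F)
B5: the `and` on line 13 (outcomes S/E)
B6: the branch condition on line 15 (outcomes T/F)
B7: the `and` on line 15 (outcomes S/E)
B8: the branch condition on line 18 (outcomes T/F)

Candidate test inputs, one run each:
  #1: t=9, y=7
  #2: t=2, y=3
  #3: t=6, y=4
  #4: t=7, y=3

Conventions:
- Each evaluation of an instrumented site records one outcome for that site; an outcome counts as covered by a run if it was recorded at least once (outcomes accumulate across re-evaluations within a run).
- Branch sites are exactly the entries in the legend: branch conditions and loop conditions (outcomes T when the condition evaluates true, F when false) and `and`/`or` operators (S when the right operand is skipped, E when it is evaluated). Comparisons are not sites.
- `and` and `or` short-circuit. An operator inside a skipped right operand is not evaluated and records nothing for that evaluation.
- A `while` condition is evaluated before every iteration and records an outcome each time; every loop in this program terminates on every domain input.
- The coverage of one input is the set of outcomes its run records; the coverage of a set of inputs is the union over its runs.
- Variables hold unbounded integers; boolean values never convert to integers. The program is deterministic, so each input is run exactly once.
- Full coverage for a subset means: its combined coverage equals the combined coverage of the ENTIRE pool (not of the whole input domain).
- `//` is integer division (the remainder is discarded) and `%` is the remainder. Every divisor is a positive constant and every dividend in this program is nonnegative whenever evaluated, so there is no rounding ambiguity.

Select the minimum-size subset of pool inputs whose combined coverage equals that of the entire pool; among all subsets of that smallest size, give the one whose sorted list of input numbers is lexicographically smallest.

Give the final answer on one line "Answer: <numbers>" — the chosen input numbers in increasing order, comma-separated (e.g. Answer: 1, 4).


run #1 (t=9, y=7) records B1=T, B1=F, B2=F, B4=F, B5=S, B6=F, B7=S, B8=F
run #2 (t=2, y=3) records B1=T, B1=F, B2=T, B3=T, B6=T, B7=E, B8=T
run #3 (t=6, y=4) records B1=T, B1=F, B2=F, B4=T, B5=E, B6=F, B7=S, B8=T
run #4 (t=7, y=3) records B1=T, B1=F, B2=F, B4=T, B5=E, B6=F, B7=E, B8=T
union over all inputs: B1=T, B1=F, B2=T, B2=F, B3=T, B4=T, B4=F, B5=S, B5=E, B6=T, B6=F, B7=S, B7=E, B8=T, B8=F (15 outcomes)
every size-1 subset falls short of the 15 outcomes (best: 8/15)
every size-2 subset falls short of the 15 outcomes (best: 13/15)
size 3: inputs {1, 2, 3} cover all 15 outcomes, and no lexicographically smaller subset of this size does
Answer: 1, 2, 3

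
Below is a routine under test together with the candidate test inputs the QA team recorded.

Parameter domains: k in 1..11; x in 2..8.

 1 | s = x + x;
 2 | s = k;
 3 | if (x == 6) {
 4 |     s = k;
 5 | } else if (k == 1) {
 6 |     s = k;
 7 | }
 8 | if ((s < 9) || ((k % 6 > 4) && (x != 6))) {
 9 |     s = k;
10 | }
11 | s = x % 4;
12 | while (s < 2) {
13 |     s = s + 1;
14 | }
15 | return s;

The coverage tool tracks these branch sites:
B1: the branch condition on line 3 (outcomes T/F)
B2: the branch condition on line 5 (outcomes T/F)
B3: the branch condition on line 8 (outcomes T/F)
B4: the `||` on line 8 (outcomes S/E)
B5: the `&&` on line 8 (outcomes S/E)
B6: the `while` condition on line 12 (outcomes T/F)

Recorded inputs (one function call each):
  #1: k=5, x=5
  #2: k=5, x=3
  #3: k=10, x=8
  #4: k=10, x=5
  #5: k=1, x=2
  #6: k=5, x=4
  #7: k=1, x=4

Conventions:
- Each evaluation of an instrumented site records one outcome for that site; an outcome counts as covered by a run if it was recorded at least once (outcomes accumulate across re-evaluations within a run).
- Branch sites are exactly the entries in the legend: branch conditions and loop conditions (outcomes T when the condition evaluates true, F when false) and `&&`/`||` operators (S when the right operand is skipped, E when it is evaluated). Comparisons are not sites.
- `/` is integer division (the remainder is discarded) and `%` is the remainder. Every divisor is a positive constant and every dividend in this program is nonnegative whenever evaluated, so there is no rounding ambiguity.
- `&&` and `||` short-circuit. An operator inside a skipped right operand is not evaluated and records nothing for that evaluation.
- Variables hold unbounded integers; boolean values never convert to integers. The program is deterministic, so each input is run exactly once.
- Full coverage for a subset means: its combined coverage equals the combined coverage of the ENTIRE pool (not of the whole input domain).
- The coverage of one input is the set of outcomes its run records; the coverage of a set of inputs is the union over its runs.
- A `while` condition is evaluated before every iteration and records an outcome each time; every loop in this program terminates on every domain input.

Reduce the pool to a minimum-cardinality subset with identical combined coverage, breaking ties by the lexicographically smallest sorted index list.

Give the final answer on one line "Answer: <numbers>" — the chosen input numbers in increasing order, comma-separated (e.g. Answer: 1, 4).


#1 (k=5, x=5) -> covered: B1=F, B2=F, B3=T, B4=S, B6=T, B6=F
#2 (k=5, x=3) -> covered: B1=F, B2=F, B3=T, B4=S, B6=F
#3 (k=10, x=8) -> covered: B1=F, B2=F, B3=F, B4=E, B5=S, B6=T, B6=F
#4 (k=10, x=5) -> covered: B1=F, B2=F, B3=F, B4=E, B5=S, B6=T, B6=F
#5 (k=1, x=2) -> covered: B1=F, B2=T, B3=T, B4=S, B6=F
#6 (k=5, x=4) -> covered: B1=F, B2=F, B3=T, B4=S, B6=T, B6=F
#7 (k=1, x=4) -> covered: B1=F, B2=T, B3=T, B4=S, B6=T, B6=F
union over all inputs: B1=F, B2=T, B2=F, B3=T, B3=F, B4=S, B4=E, B5=S, B6=T, B6=F (10 outcomes)
every size-1 subset falls short of the 10 outcomes (best: 7/10)
at size 2, {3, 5} reaches all 10 outcomes; every lexicographically earlier size-2 subset fails
Answer: 3, 5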